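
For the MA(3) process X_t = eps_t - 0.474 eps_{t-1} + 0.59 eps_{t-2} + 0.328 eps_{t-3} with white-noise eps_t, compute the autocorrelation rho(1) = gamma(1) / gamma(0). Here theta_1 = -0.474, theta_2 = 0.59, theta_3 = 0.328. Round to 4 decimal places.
\rho(1) = -0.3333

For an MA(q) process with theta_0 = 1, the autocovariance is
  gamma(k) = sigma^2 * sum_{i=0..q-k} theta_i * theta_{i+k},
and rho(k) = gamma(k) / gamma(0). Sigma^2 cancels.
  numerator   = (1)*(-0.474) + (-0.474)*(0.59) + (0.59)*(0.328) = -0.56014.
  denominator = (1)^2 + (-0.474)^2 + (0.59)^2 + (0.328)^2 = 1.68036.
  rho(1) = -0.56014 / 1.68036 = -0.3333.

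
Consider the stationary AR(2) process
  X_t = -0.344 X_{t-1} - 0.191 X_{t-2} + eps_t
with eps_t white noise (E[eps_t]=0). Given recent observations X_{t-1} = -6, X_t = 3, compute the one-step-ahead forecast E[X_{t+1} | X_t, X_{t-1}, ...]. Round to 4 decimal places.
E[X_{t+1} \mid \mathcal F_t] = 0.1140

For an AR(p) model X_t = c + sum_i phi_i X_{t-i} + eps_t, the
one-step-ahead conditional mean is
  E[X_{t+1} | X_t, ...] = c + sum_i phi_i X_{t+1-i}.
Substitute known values:
  E[X_{t+1} | ...] = (-0.344) * (3) + (-0.191) * (-6)
                   = 0.1140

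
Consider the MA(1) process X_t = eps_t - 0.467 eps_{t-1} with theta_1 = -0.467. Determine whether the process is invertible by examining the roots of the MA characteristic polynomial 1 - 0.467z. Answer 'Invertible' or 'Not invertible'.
\text{Invertible}

The MA(q) characteristic polynomial is P(z) = 1 - 0.467z.
Invertibility requires all roots to lie outside the unit circle, i.e. |z| > 1 for every root.
This is linear in z: 1 + (-0.467) z = 0  =>  z = -1/(-0.467) = 2.141328,  |z| = 2.141328.
Moduli of all roots: 2.1413.
All moduli strictly greater than 1? Yes.
Verdict: Invertible.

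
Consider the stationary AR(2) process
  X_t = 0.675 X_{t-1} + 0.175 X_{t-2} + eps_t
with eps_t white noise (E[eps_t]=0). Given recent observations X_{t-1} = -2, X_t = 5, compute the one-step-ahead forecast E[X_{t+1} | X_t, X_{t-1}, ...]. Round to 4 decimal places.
E[X_{t+1} \mid \mathcal F_t] = 3.0250

For an AR(p) model X_t = c + sum_i phi_i X_{t-i} + eps_t, the
one-step-ahead conditional mean is
  E[X_{t+1} | X_t, ...] = c + sum_i phi_i X_{t+1-i}.
Substitute known values:
  E[X_{t+1} | ...] = (0.675) * (5) + (0.175) * (-2)
                   = 3.0250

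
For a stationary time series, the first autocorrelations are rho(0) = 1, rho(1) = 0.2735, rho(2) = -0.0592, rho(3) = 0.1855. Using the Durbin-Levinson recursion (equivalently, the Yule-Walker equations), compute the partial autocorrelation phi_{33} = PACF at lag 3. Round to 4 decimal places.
\phi_{33} = 0.2690

The PACF at lag k is phi_{kk}, the last component of the solution
to the Yule-Walker system G_k phi = r_k where
  (G_k)_{ij} = rho(|i - j|), (r_k)_i = rho(i), i,j = 1..k.
Equivalently, Durbin-Levinson gives phi_{kk} iteratively:
  phi_{11} = rho(1)
  phi_{kk} = [rho(k) - sum_{j=1..k-1} phi_{k-1,j} rho(k-j)]
            / [1 - sum_{j=1..k-1} phi_{k-1,j} rho(j)],
  phi_{k,j} = phi_{k-1,j} - phi_{kk} phi_{k-1,k-j},  j = 1..k-1.
Step k = 1:
  phi_11 = rho(1) = 0.2735.
Step k = 2:
  phi_22 = [rho(2) - phi_11 rho(1)] / [1 - phi_11 rho(1)] = [-0.0592 - (0.2735)(0.2735)] / [1 - (0.2735)(0.2735)]
         = -0.13400225 / 0.92519775 = -0.144836.
  Update: phi_21 = phi_11 - phi_22 phi_11 = 0.2735 - (-0.144836)(0.2735) = 0.313113.
Step k = 3:
  phi_33 = [rho(3) - phi_21 rho(2) - phi_22 rho(1)] / [1 - phi_21 rho(1) - phi_22 rho(2)]
    numerator   = 0.1855 - (0.313113)(-0.0592) - (-0.144836)(0.2735) = 0.24364901
    denominator = 1 - (0.313113)(0.2735) - (-0.144836)(-0.0592) = 0.90578936
  phi_33 = 0.24364901 / 0.90578936 = 0.269.
Therefore phi_{33} = 0.2690.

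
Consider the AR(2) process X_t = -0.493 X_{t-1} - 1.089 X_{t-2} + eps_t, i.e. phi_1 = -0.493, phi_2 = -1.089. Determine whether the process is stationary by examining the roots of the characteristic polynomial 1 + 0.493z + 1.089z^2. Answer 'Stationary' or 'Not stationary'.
\text{Not stationary}

The AR(p) characteristic polynomial is P(z) = 1 + 0.493z + 1.089z^2.
Stationarity requires all roots to lie outside the unit circle, i.e. |z| > 1 for every root.
Set 1 + (0.493) z + (1.089) z^2 = 0, i.e. a z^2 + b z + c = 0 with a = 1.089, b = 0.493, c = 1.
Discriminant D = b^2 - 4ac = (0.493)^2 - 4*(1.089)*1 = 0.243049 - (4.356) = -4.112951.
D < 0, so the roots are the complex-conjugate pair z = (-b +/- i sqrt(-D)) / (2a) = -0.2264 +/- 0.9311i.
For a conjugate pair |z|^2 = z * conj(z) = (product of roots) = c/a = 1/(1.089) = 0.918274, so |z| = sqrt(0.918274) = 0.9583 for both roots.
Moduli of all roots: 0.9583, 0.9583.
All moduli strictly greater than 1? No.
Verdict: Not stationary.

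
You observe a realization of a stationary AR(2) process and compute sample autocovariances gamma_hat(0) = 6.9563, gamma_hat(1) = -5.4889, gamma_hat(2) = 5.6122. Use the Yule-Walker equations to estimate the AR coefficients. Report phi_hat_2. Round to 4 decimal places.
\hat\phi_{2} = 0.4880

The Yule-Walker equations for an AR(p) process read, in matrix form,
  Gamma_p phi = r_p,   with   (Gamma_p)_{ij} = gamma(|i - j|),
                       (r_p)_i = gamma(i),   i,j = 1..p.
Substitute the sample gammas (Toeplitz matrix and right-hand side of size 2):
  Gamma_p = [[6.9563, -5.4889], [-5.4889, 6.9563]]
  r_p     = [-5.4889, 5.6122]
Written out:
  6.9563 phi_1 - 5.4889 phi_2 = -5.4889
  -5.4889 phi_1 + 6.9563 phi_2 = 5.6122
Solve by Cramer's rule:
  det = gamma(0)^2 - gamma(1)^2 = (6.9563)^2 - (-5.4889)^2 = 48.39010969 - 30.12802321 = 18.26208648
  phi_hat_1 = [gamma(1) gamma(0) - gamma(1) gamma(2)] / det = [(-5.4889)(6.9563) - (-5.4889)(5.6122)] / 18.26208648 = -7.37763049 / 18.26208648 = -0.404
  phi_hat_2 = [gamma(0) gamma(2) - gamma(1)^2] / det = [(6.9563)(5.6122) - (-5.4889)^2] / 18.26208648 = 8.91212365 / 18.26208648 = 0.488
So phi_hat = [-0.4040, 0.4880].
Therefore phi_hat_2 = 0.4880.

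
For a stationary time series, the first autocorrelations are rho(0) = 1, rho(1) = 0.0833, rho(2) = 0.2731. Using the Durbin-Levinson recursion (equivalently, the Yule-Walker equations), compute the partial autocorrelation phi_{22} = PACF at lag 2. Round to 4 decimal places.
\phi_{22} = 0.2680

The PACF at lag k is phi_{kk}, the last component of the solution
to the Yule-Walker system G_k phi = r_k where
  (G_k)_{ij} = rho(|i - j|), (r_k)_i = rho(i), i,j = 1..k.
Equivalently, Durbin-Levinson gives phi_{kk} iteratively:
  phi_{11} = rho(1)
  phi_{kk} = [rho(k) - sum_{j=1..k-1} phi_{k-1,j} rho(k-j)]
            / [1 - sum_{j=1..k-1} phi_{k-1,j} rho(j)],
  phi_{k,j} = phi_{k-1,j} - phi_{kk} phi_{k-1,k-j},  j = 1..k-1.
Step k = 1:
  phi_11 = rho(1) = 0.0833.
Step k = 2:
  phi_22 = [rho(2) - phi_11 rho(1)] / [1 - phi_11 rho(1)] = [0.2731 - (0.0833)(0.0833)] / [1 - (0.0833)(0.0833)]
         = 0.26616111 / 0.99306111 = 0.268.
Therefore phi_{22} = 0.2680.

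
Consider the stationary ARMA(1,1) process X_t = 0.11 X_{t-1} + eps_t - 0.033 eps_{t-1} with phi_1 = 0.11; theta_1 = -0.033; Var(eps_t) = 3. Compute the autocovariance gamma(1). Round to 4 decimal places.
\gamma(1) = 0.2330

Multiply the model equation by X_{t-k} and take expectations. With theta_0 = psi_0 = 1 and psi_j the MA(infinity) weights, this gives
  gamma(k) - sum_i phi_i gamma(k-i) = c_k,
  c_k = sigma^2 * sum_{j=k..q} theta_j psi_{j-k}   (c_k = 0 for k > q),
using gamma(-m) = gamma(m).
psi-weights needed (psi_j = theta_j + sum_i phi_i psi_{j-i}):
  psi_1 = theta_1 + phi_1 = -0.033 + (0.11) = 0.077
Right-hand sides:
  c_0 = sigma^2 (1 + theta_1 psi_1) = 3 * (1 + (-0.033)(0.077)) = 3 * 0.997459 = 2.992377
  c_1 = sigma^2 theta_1 = 3 * (-0.033) = -0.099
  c_2 = 0
Equations for k = 0 and k = 1 (AR order 1):
  gamma(0) = phi_1 gamma(1) + c_0
  gamma(1) = phi_1 gamma(0) + c_1
Substituting the second into the first: gamma(0) (1 - phi_1^2) = c_0 + phi_1 c_1, so
  gamma(0) = (c_0 + phi_1 c_1) / (1 - phi_1^2) = (2.992377 + (0.11)(-0.099)) / (1 - (0.11)^2) = 2.981487 / 0.9879 = 3.018005.
  gamma(1) = phi_1 gamma(0) + c_1 = (0.11)(3.018005) + (-0.099) = 0.232981.
Therefore gamma(1) = 0.2330 (to 4 decimal places).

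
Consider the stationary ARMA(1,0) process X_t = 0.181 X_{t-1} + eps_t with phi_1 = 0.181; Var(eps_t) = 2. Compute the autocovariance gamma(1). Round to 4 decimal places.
\gamma(1) = 0.3743

Multiply the model equation by X_{t-k} and take expectations. With theta_0 = psi_0 = 1 and psi_j the MA(infinity) weights, this gives
  gamma(k) - sum_i phi_i gamma(k-i) = c_k,
  c_k = sigma^2 * sum_{j=k..q} theta_j psi_{j-k}   (c_k = 0 for k > q),
using gamma(-m) = gamma(m).
Pure AR (q = 0): c_0 = sigma^2 = 2, c_k = 0 for k >= 1.
Equations for k = 0 and k = 1 (AR order 1):
  gamma(0) = phi_1 gamma(1) + c_0
  gamma(1) = phi_1 gamma(0) + c_1
Substituting the second into the first: gamma(0) (1 - phi_1^2) = c_0 + phi_1 c_1, so
  gamma(0) = c_0 / (1 - phi_1^2) = 2 / (1 - (0.181)^2) = 2 / 0.967239 = 2.067741.
  gamma(1) = phi_1 gamma(0) = (0.181)(2.067741) = 0.374261.
Therefore gamma(1) = 0.3743 (to 4 decimal places).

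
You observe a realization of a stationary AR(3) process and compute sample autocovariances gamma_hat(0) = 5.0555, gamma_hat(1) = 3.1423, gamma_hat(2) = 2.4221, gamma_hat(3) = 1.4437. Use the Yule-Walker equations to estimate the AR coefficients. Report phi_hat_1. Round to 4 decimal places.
\hat\phi_{1} = 0.5430

The Yule-Walker equations for an AR(p) process read, in matrix form,
  Gamma_p phi = r_p,   with   (Gamma_p)_{ij} = gamma(|i - j|),
                       (r_p)_i = gamma(i),   i,j = 1..p.
Substitute the sample gammas (Toeplitz matrix and right-hand side of size 3):
  Gamma_p = [[5.0555, 3.1423, 2.4221], [3.1423, 5.0555, 3.1423], [2.4221, 3.1423, 5.0555]]
  r_p     = [3.1423, 2.4221, 1.4437]
Written out (R1..R3):
  (R1) 5.0555 phi_1 + 3.1423 phi_2 + 2.4221 phi_3 = 3.1423
  (R2) 3.1423 phi_1 + 5.0555 phi_2 + 3.1423 phi_3 = 2.4221
  (R3) 2.4221 phi_1 + 3.1423 phi_2 + 5.0555 phi_3 = 1.4437
Gaussian elimination:
  R2 <- R2 - (3.1423/5.0555) R1 = R2 - (0.621561) R1:  3.10237 phi_2 + 1.636818 phi_3 = 0.46897
  R3 <- R3 - (2.4221/5.0555) R1 = R3 - (0.479102) R1:  1.636818 phi_2 + 3.895067 phi_3 = -0.061782
  R3 <- R3 - (1.636818/3.10237) R2 = R3 - (0.527602) R2:  3.031478 phi_3 = -0.309212
Back-substitution:
  phi_hat_3 = -0.309212 / 3.031478 = -0.102
  phi_hat_2 = (0.46897 - (1.636818)(-0.102)) / 3.10237 = 0.204981
  phi_hat_1 = (3.1423 - (3.1423)(0.204981) - (2.4221)(-0.102)) / 5.0555 = 0.543021
So phi_hat = [0.5430, 0.2050, -0.1020].
Therefore phi_hat_1 = 0.5430.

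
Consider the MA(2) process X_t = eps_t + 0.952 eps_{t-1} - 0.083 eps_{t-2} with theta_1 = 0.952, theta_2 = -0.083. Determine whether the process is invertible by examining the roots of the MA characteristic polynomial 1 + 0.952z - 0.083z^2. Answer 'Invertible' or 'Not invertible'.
\text{Not invertible}

The MA(q) characteristic polynomial is P(z) = 1 + 0.952z - 0.083z^2.
Invertibility requires all roots to lie outside the unit circle, i.e. |z| > 1 for every root.
Set 1 + (0.952) z + (-0.083) z^2 = 0, i.e. a z^2 + b z + c = 0 with a = -0.083, b = 0.952, c = 1.
Discriminant D = b^2 - 4ac = (0.952)^2 - 4*(-0.083)*1 = 0.906304 - (-0.332) = 1.238304.
D >= 0, so the roots are real: z = (-b +/- sqrt(D)) / (2a) = (-0.952 +/- 1.112791) / (-0.166).
  z_1 = (-0.952 + 1.112791) / (-0.166) = -0.9686,   |z_1| = 0.9686.
  z_2 = (-0.952 - 1.112791) / (-0.166) = 12.4385,   |z_2| = 12.4385.
Moduli of all roots: 0.9686, 12.4385.
All moduli strictly greater than 1? No.
Verdict: Not invertible.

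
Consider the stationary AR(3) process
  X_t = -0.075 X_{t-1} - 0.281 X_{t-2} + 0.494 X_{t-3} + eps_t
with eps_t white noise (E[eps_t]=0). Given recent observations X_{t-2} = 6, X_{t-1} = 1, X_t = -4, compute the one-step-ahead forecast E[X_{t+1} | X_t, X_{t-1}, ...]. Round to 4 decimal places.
E[X_{t+1} \mid \mathcal F_t] = 2.9830

For an AR(p) model X_t = c + sum_i phi_i X_{t-i} + eps_t, the
one-step-ahead conditional mean is
  E[X_{t+1} | X_t, ...] = c + sum_i phi_i X_{t+1-i}.
Substitute known values:
  E[X_{t+1} | ...] = (-0.075) * (-4) + (-0.281) * (1) + (0.494) * (6)
                   = 2.9830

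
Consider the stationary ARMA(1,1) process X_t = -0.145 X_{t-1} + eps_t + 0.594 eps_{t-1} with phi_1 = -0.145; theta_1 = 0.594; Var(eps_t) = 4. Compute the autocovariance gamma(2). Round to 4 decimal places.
\gamma(2) = -0.2431

Multiply the model equation by X_{t-k} and take expectations. With theta_0 = psi_0 = 1 and psi_j the MA(infinity) weights, this gives
  gamma(k) - sum_i phi_i gamma(k-i) = c_k,
  c_k = sigma^2 * sum_{j=k..q} theta_j psi_{j-k}   (c_k = 0 for k > q),
using gamma(-m) = gamma(m).
psi-weights needed (psi_j = theta_j + sum_i phi_i psi_{j-i}):
  psi_1 = theta_1 + phi_1 = 0.594 + (-0.145) = 0.449
Right-hand sides:
  c_0 = sigma^2 (1 + theta_1 psi_1) = 4 * (1 + (0.594)(0.449)) = 4 * 1.266706 = 5.066824
  c_1 = sigma^2 theta_1 = 4 * (0.594) = 2.376
  c_2 = 0
Equations for k = 0 and k = 1 (AR order 1):
  gamma(0) = phi_1 gamma(1) + c_0
  gamma(1) = phi_1 gamma(0) + c_1
Substituting the second into the first: gamma(0) (1 - phi_1^2) = c_0 + phi_1 c_1, so
  gamma(0) = (c_0 + phi_1 c_1) / (1 - phi_1^2) = (5.066824 + (-0.145)(2.376)) / (1 - (-0.145)^2) = 4.722304 / 0.978975 = 4.823723.
  gamma(1) = phi_1 gamma(0) + c_1 = (-0.145)(4.823723) + (2.376) = 1.67656.
For k = 2 (> q): gamma(2) = phi_1 gamma(1) = (-0.145)(1.67656) = -0.243101.
Therefore gamma(2) = -0.2431 (to 4 decimal places).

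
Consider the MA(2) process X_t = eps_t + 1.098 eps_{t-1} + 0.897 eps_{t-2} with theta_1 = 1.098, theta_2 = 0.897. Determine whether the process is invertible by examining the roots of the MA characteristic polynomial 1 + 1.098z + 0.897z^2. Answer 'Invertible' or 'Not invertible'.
\text{Invertible}

The MA(q) characteristic polynomial is P(z) = 1 + 1.098z + 0.897z^2.
Invertibility requires all roots to lie outside the unit circle, i.e. |z| > 1 for every root.
Set 1 + (1.098) z + (0.897) z^2 = 0, i.e. a z^2 + b z + c = 0 with a = 0.897, b = 1.098, c = 1.
Discriminant D = b^2 - 4ac = (1.098)^2 - 4*(0.897)*1 = 1.205604 - (3.588) = -2.382396.
D < 0, so the roots are the complex-conjugate pair z = (-b +/- i sqrt(-D)) / (2a) = -0.612 +/- 0.8604i.
For a conjugate pair |z|^2 = z * conj(z) = (product of roots) = c/a = 1/(0.897) = 1.114827, so |z| = sqrt(1.114827) = 1.0559 for both roots.
Moduli of all roots: 1.0559, 1.0559.
All moduli strictly greater than 1? Yes.
Verdict: Invertible.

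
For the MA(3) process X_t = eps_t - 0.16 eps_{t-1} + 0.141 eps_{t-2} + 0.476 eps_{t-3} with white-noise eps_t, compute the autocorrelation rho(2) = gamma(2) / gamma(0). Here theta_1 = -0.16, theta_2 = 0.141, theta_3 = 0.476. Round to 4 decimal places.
\rho(2) = 0.0510

For an MA(q) process with theta_0 = 1, the autocovariance is
  gamma(k) = sigma^2 * sum_{i=0..q-k} theta_i * theta_{i+k},
and rho(k) = gamma(k) / gamma(0). Sigma^2 cancels.
  numerator   = (1)*(0.141) + (-0.16)*(0.476) = 0.06484.
  denominator = (1)^2 + (-0.16)^2 + (0.141)^2 + (0.476)^2 = 1.272057.
  rho(2) = 0.06484 / 1.272057 = 0.0510.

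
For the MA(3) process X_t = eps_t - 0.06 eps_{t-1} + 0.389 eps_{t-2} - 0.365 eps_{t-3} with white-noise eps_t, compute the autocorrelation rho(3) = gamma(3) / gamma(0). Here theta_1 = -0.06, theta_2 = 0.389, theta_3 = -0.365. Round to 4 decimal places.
\rho(3) = -0.2834

For an MA(q) process with theta_0 = 1, the autocovariance is
  gamma(k) = sigma^2 * sum_{i=0..q-k} theta_i * theta_{i+k},
and rho(k) = gamma(k) / gamma(0). Sigma^2 cancels.
  numerator   = (1)*(-0.365) = -0.365.
  denominator = (1)^2 + (-0.06)^2 + (0.389)^2 + (-0.365)^2 = 1.288146.
  rho(3) = -0.365 / 1.288146 = -0.2834.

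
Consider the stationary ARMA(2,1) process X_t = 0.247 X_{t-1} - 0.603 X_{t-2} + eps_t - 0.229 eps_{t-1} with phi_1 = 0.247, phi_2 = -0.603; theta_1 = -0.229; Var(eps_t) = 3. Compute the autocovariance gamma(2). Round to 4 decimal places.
\gamma(2) = -2.7843

Multiply the model equation by X_{t-k} and take expectations. With theta_0 = psi_0 = 1 and psi_j the MA(infinity) weights, this gives
  gamma(k) - sum_i phi_i gamma(k-i) = c_k,
  c_k = sigma^2 * sum_{j=k..q} theta_j psi_{j-k}   (c_k = 0 for k > q),
using gamma(-m) = gamma(m).
psi-weights needed (psi_j = theta_j + sum_i phi_i psi_{j-i}):
  psi_1 = theta_1 + phi_1 = -0.229 + (0.247) = 0.018
Right-hand sides:
  c_0 = sigma^2 (1 + theta_1 psi_1) = 3 * (1 + (-0.229)(0.018)) = 3 * 0.995878 = 2.987634
  c_1 = sigma^2 theta_1 = 3 * (-0.229) = -0.687
  c_2 = 0
Equations for k = 0, 1, 2 (AR order 2, c_2 = 0):
  (E0) gamma(0) = phi_1 gamma(1) + phi_2 gamma(2) + c_0
  (E1) gamma(1) = phi_1 gamma(0) + phi_2 gamma(1) + c_1
  (E2) gamma(2) = phi_1 gamma(1) + phi_2 gamma(0)
From (E1): gamma(1) = A gamma(0) + B with
  A = phi_1 / (1 - phi_2) = 0.247 / 1.603 = 0.154086,   B = c_1 / (1 - phi_2) = -0.687 / 1.603 = -0.428571.
Insert (E2) into (E0): gamma(0) (1 - phi_2^2) = phi_1 (1 + phi_2) gamma(1) + c_0.
  phi_1 (1 + phi_2) = (0.247)(0.397) = 0.098059,   1 - phi_2^2 = 0.636391.
Replace gamma(1) by A gamma(0) + B and collect gamma(0):
  gamma(0) [0.636391 - (0.098059)(0.154086)] = (0.098059)(-0.428571) + 2.987634
  gamma(0) * 0.621281 = 2.945609
  gamma(0) = 2.945609 / 0.621281 = 4.741182.
  gamma(1) = A gamma(0) + B = (0.154086)(4.741182) + (-0.428571) = 0.301979.
  gamma(2) = phi_1 gamma(1) + phi_2 gamma(0) = (0.247)(0.301979) + (-0.603)(4.741182) = -2.784344.
Therefore gamma(2) = -2.7843 (to 4 decimal places).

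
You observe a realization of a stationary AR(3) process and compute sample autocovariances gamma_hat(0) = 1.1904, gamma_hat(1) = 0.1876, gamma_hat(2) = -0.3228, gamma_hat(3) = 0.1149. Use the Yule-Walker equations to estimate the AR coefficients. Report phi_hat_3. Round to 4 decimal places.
\hat\phi_{3} = 0.2260

The Yule-Walker equations for an AR(p) process read, in matrix form,
  Gamma_p phi = r_p,   with   (Gamma_p)_{ij} = gamma(|i - j|),
                       (r_p)_i = gamma(i),   i,j = 1..p.
Substitute the sample gammas (Toeplitz matrix and right-hand side of size 3):
  Gamma_p = [[1.1904, 0.1876, -0.3228], [0.1876, 1.1904, 0.1876], [-0.3228, 0.1876, 1.1904]]
  r_p     = [0.1876, -0.3228, 0.1149]
Written out (R1..R3):
  (R1) 1.1904 phi_1 + 0.1876 phi_2 - 0.3228 phi_3 = 0.1876
  (R2) 0.1876 phi_1 + 1.1904 phi_2 + 0.1876 phi_3 = -0.3228
  (R3) -0.3228 phi_1 + 0.1876 phi_2 + 1.1904 phi_3 = 0.1149
Gaussian elimination:
  R2 <- R2 - (0.1876/1.1904) R1 = R2 - (0.157594) R1:  1.160835 phi_2 + 0.238471 phi_3 = -0.352365
  R3 <- R3 - (-0.3228/1.1904) R1 = R3 - (-0.271169) R1:  0.238471 phi_2 + 1.102867 phi_3 = 0.165771
  R3 <- R3 - (0.238471/1.160835) R2 = R3 - (0.205431) R2:  1.053877 phi_3 = 0.238158
Back-substitution:
  phi_hat_3 = 0.238158 / 1.053877 = 0.225983
  phi_hat_2 = (-0.352365 - (0.238471)(0.225983)) / 1.160835 = -0.349968
  phi_hat_1 = (0.1876 - (0.1876)(-0.349968) - (-0.3228)(0.225983)) / 1.1904 = 0.274027
So phi_hat = [0.2740, -0.3500, 0.2260].
Therefore phi_hat_3 = 0.2260.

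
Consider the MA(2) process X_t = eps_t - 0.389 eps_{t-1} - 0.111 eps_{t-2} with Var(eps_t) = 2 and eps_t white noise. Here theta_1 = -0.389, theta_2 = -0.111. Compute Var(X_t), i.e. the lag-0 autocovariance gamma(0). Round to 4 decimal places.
\gamma(0) = 2.3273

For an MA(q) process X_t = eps_t + sum_i theta_i eps_{t-i} with
Var(eps_t) = sigma^2, the variance is
  gamma(0) = sigma^2 * (1 + sum_i theta_i^2).
  sum_i theta_i^2 = (-0.389)^2 + (-0.111)^2 = 0.151321 + 0.012321 = 0.163642.
  gamma(0) = 2 * (1 + 0.163642) = 2 * 1.163642 = 2.327284, which rounds to 2.3273.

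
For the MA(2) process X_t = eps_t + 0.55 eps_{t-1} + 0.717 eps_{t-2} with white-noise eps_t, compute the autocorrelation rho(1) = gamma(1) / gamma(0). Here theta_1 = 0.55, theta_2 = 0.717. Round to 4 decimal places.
\rho(1) = 0.5198

For an MA(q) process with theta_0 = 1, the autocovariance is
  gamma(k) = sigma^2 * sum_{i=0..q-k} theta_i * theta_{i+k},
and rho(k) = gamma(k) / gamma(0). Sigma^2 cancels.
  numerator   = (1)*(0.55) + (0.55)*(0.717) = 0.94435.
  denominator = (1)^2 + (0.55)^2 + (0.717)^2 = 1.816589.
  rho(1) = 0.94435 / 1.816589 = 0.5198.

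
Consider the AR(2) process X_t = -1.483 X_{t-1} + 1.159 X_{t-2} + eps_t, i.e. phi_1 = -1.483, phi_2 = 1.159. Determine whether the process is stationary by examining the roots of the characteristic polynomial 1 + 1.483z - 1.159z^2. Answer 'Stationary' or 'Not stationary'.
\text{Not stationary}

The AR(p) characteristic polynomial is P(z) = 1 + 1.483z - 1.159z^2.
Stationarity requires all roots to lie outside the unit circle, i.e. |z| > 1 for every root.
Set 1 + (1.483) z + (-1.159) z^2 = 0, i.e. a z^2 + b z + c = 0 with a = -1.159, b = 1.483, c = 1.
Discriminant D = b^2 - 4ac = (1.483)^2 - 4*(-1.159)*1 = 2.199289 - (-4.636) = 6.835289.
D >= 0, so the roots are real: z = (-b +/- sqrt(D)) / (2a) = (-1.483 +/- 2.614439) / (-2.318).
  z_1 = (-1.483 + 2.614439) / (-2.318) = -0.4881,   |z_1| = 0.4881.
  z_2 = (-1.483 - 2.614439) / (-2.318) = 1.7677,   |z_2| = 1.7677.
Moduli of all roots: 0.4881, 1.7677.
All moduli strictly greater than 1? No.
Verdict: Not stationary.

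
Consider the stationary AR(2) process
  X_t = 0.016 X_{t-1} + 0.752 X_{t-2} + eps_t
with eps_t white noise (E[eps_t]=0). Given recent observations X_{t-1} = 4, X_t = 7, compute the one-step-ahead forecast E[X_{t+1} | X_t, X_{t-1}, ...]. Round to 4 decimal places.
E[X_{t+1} \mid \mathcal F_t] = 3.1200

For an AR(p) model X_t = c + sum_i phi_i X_{t-i} + eps_t, the
one-step-ahead conditional mean is
  E[X_{t+1} | X_t, ...] = c + sum_i phi_i X_{t+1-i}.
Substitute known values:
  E[X_{t+1} | ...] = (0.016) * (7) + (0.752) * (4)
                   = 3.1200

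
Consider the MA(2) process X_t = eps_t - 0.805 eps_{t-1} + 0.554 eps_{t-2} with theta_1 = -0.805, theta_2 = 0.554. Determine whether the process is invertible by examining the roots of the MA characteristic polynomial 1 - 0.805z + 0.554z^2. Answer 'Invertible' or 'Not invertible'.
\text{Invertible}

The MA(q) characteristic polynomial is P(z) = 1 - 0.805z + 0.554z^2.
Invertibility requires all roots to lie outside the unit circle, i.e. |z| > 1 for every root.
Set 1 + (-0.805) z + (0.554) z^2 = 0, i.e. a z^2 + b z + c = 0 with a = 0.554, b = -0.805, c = 1.
Discriminant D = b^2 - 4ac = (-0.805)^2 - 4*(0.554)*1 = 0.648025 - (2.216) = -1.567975.
D < 0, so the roots are the complex-conjugate pair z = (-b +/- i sqrt(-D)) / (2a) = 0.7265 +/- 1.1301i.
For a conjugate pair |z|^2 = z * conj(z) = (product of roots) = c/a = 1/(0.554) = 1.805054, so |z| = sqrt(1.805054) = 1.3435 for both roots.
Moduli of all roots: 1.3435, 1.3435.
All moduli strictly greater than 1? Yes.
Verdict: Invertible.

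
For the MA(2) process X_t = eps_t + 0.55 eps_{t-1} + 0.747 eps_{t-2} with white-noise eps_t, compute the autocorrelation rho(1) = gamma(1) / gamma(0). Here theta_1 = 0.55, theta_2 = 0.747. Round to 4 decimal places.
\rho(1) = 0.5164

For an MA(q) process with theta_0 = 1, the autocovariance is
  gamma(k) = sigma^2 * sum_{i=0..q-k} theta_i * theta_{i+k},
and rho(k) = gamma(k) / gamma(0). Sigma^2 cancels.
  numerator   = (1)*(0.55) + (0.55)*(0.747) = 0.96085.
  denominator = (1)^2 + (0.55)^2 + (0.747)^2 = 1.860509.
  rho(1) = 0.96085 / 1.860509 = 0.5164.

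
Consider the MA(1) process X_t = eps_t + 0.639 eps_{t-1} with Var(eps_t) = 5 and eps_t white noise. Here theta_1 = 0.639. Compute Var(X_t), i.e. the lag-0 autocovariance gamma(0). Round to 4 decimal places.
\gamma(0) = 7.0416

For an MA(q) process X_t = eps_t + sum_i theta_i eps_{t-i} with
Var(eps_t) = sigma^2, the variance is
  gamma(0) = sigma^2 * (1 + sum_i theta_i^2).
  sum_i theta_i^2 = (0.639)^2 = 0.408321.
  gamma(0) = 5 * (1 + 0.408321) = 5 * 1.408321 = 7.041605, which rounds to 7.0416.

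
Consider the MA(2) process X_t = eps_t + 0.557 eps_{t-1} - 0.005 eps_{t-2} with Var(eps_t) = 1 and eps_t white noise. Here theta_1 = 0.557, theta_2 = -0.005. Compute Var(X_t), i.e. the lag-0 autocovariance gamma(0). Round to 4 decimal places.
\gamma(0) = 1.3103

For an MA(q) process X_t = eps_t + sum_i theta_i eps_{t-i} with
Var(eps_t) = sigma^2, the variance is
  gamma(0) = sigma^2 * (1 + sum_i theta_i^2).
  sum_i theta_i^2 = (0.557)^2 + (-0.005)^2 = 0.310249 + 0.000025 = 0.310274.
  gamma(0) = 1 * (1 + 0.310274) = 1 * 1.310274 = 1.310274, which rounds to 1.3103.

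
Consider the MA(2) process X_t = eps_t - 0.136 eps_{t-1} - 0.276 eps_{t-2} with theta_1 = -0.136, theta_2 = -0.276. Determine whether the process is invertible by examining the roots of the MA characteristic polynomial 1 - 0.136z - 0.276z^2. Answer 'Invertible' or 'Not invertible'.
\text{Invertible}

The MA(q) characteristic polynomial is P(z) = 1 - 0.136z - 0.276z^2.
Invertibility requires all roots to lie outside the unit circle, i.e. |z| > 1 for every root.
Set 1 + (-0.136) z + (-0.276) z^2 = 0, i.e. a z^2 + b z + c = 0 with a = -0.276, b = -0.136, c = 1.
Discriminant D = b^2 - 4ac = (-0.136)^2 - 4*(-0.276)*1 = 0.018496 - (-1.104) = 1.122496.
D >= 0, so the roots are real: z = (-b +/- sqrt(D)) / (2a) = (0.136 +/- 1.059479) / (-0.552).
  z_1 = (0.136 + 1.059479) / (-0.552) = -2.1657,   |z_1| = 2.1657.
  z_2 = (0.136 - 1.059479) / (-0.552) = 1.673,   |z_2| = 1.673.
Moduli of all roots: 2.1657, 1.6730.
All moduli strictly greater than 1? Yes.
Verdict: Invertible.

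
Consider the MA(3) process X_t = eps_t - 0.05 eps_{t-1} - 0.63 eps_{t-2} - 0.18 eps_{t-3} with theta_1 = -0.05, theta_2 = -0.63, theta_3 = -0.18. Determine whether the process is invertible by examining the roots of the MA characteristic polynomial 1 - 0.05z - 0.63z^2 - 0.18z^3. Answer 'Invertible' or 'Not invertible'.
\text{Invertible}

The MA(q) characteristic polynomial is P(z) = 1 - 0.05z - 0.63z^2 - 0.18z^3.
Invertibility requires all roots to lie outside the unit circle, i.e. |z| > 1 for every root.
Degree 3: look for a simple real root z0 first, then factor out (1 - z/z0) and solve the remaining quadratic.
Testing z0 = -2.5: P(-2.5) = 1 + (-0.05)(-2.5) + (-0.63)(-2.5)^2 + (-0.18)(-2.5)^3
  = 1 + (0.125) + (-3.9375) + (2.8125) = 0.  So z_0 = -2.5 is a root, |z_0| = 2.5.
Divide out the factor (1 + 0.4 z) = (1 - z/z0) (since 1/z0 = -0.4):
  P(z) = (1 + 0.4 z)(1 + (-0.45) z + (-0.45) z^2)
  [check: z-coef -0.45 - (-0.4) = -0.05; z^2-coef -0.45 - (-0.4)(-0.45) = -0.63; z^3-coef -(-0.4)(-0.45) = -0.18.]
Remaining roots from the quadratic factor 1 + (-0.45) z + (-0.45) z^2:
  Set 1 + (-0.45) z + (-0.45) z^2 = 0, i.e. a z^2 + b z + c = 0 with a = -0.45, b = -0.45, c = 1.
  Discriminant D = b^2 - 4ac = (-0.45)^2 - 4*(-0.45)*1 = 0.2025 - (-1.8) = 2.0025.
  D >= 0, so the roots are real: z = (-b +/- sqrt(D)) / (2a) = (0.45 +/- 1.415097) / (-0.9).
    z_1 = (0.45 + 1.415097) / (-0.9) = -2.0723,   |z_1| = 2.0723.
    z_2 = (0.45 - 1.415097) / (-0.9) = 1.0723,   |z_2| = 1.0723.
Moduli of all roots: 2.5000, 2.0723, 1.0723.
All moduli strictly greater than 1? Yes.
Verdict: Invertible.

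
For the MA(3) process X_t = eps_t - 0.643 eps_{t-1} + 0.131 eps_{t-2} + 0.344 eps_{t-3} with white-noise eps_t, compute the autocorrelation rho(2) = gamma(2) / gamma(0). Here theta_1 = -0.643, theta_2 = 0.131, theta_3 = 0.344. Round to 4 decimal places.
\rho(2) = -0.0582

For an MA(q) process with theta_0 = 1, the autocovariance is
  gamma(k) = sigma^2 * sum_{i=0..q-k} theta_i * theta_{i+k},
and rho(k) = gamma(k) / gamma(0). Sigma^2 cancels.
  numerator   = (1)*(0.131) + (-0.643)*(0.344) = -0.090192.
  denominator = (1)^2 + (-0.643)^2 + (0.131)^2 + (0.344)^2 = 1.548946.
  rho(2) = -0.090192 / 1.548946 = -0.0582.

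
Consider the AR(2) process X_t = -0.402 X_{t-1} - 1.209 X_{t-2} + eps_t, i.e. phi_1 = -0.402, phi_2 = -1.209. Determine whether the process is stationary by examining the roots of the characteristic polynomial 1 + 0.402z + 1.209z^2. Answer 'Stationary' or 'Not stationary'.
\text{Not stationary}

The AR(p) characteristic polynomial is P(z) = 1 + 0.402z + 1.209z^2.
Stationarity requires all roots to lie outside the unit circle, i.e. |z| > 1 for every root.
Set 1 + (0.402) z + (1.209) z^2 = 0, i.e. a z^2 + b z + c = 0 with a = 1.209, b = 0.402, c = 1.
Discriminant D = b^2 - 4ac = (0.402)^2 - 4*(1.209)*1 = 0.161604 - (4.836) = -4.674396.
D < 0, so the roots are the complex-conjugate pair z = (-b +/- i sqrt(-D)) / (2a) = -0.1663 +/- 0.8941i.
For a conjugate pair |z|^2 = z * conj(z) = (product of roots) = c/a = 1/(1.209) = 0.82713, so |z| = sqrt(0.82713) = 0.9095 for both roots.
Moduli of all roots: 0.9095, 0.9095.
All moduli strictly greater than 1? No.
Verdict: Not stationary.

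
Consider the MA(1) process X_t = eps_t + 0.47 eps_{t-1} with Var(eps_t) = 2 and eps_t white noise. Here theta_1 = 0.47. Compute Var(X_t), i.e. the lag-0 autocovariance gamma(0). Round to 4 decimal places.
\gamma(0) = 2.4418

For an MA(q) process X_t = eps_t + sum_i theta_i eps_{t-i} with
Var(eps_t) = sigma^2, the variance is
  gamma(0) = sigma^2 * (1 + sum_i theta_i^2).
  sum_i theta_i^2 = (0.47)^2 = 0.2209.
  gamma(0) = 2 * (1 + 0.2209) = 2 * 1.2209 = 2.4418.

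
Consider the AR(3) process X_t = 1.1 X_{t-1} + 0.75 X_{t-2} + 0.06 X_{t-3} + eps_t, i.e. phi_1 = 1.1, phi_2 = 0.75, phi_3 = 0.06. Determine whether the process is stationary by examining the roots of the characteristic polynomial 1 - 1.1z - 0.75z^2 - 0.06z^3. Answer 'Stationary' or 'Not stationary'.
\text{Not stationary}

The AR(p) characteristic polynomial is P(z) = 1 - 1.1z - 0.75z^2 - 0.06z^3.
Stationarity requires all roots to lie outside the unit circle, i.e. |z| > 1 for every root.
Degree 3: look for a simple real root z0 first, then factor out (1 - z/z0) and solve the remaining quadratic.
Testing z0 = -2.5: P(-2.5) = 1 + (-1.1)(-2.5) + (-0.75)(-2.5)^2 + (-0.06)(-2.5)^3
  = 1 + (2.75) + (-4.6875) + (0.9375) = 0.  So z_0 = -2.5 is a root, |z_0| = 2.5.
Divide out the factor (1 + 0.4 z) = (1 - z/z0) (since 1/z0 = -0.4):
  P(z) = (1 + 0.4 z)(1 + (-1.5) z + (-0.15) z^2)
  [check: z-coef -1.5 - (-0.4) = -1.1; z^2-coef -0.15 - (-0.4)(-1.5) = -0.75; z^3-coef -(-0.4)(-0.15) = -0.06.]
Remaining roots from the quadratic factor 1 + (-1.5) z + (-0.15) z^2:
  Set 1 + (-1.5) z + (-0.15) z^2 = 0, i.e. a z^2 + b z + c = 0 with a = -0.15, b = -1.5, c = 1.
  Discriminant D = b^2 - 4ac = (-1.5)^2 - 4*(-0.15)*1 = 2.25 - (-0.6) = 2.85.
  D >= 0, so the roots are real: z = (-b +/- sqrt(D)) / (2a) = (1.5 +/- 1.688194) / (-0.3).
    z_1 = (1.5 + 1.688194) / (-0.3) = -10.6273,   |z_1| = 10.6273.
    z_2 = (1.5 - 1.688194) / (-0.3) = 0.6273,   |z_2| = 0.6273.
Moduli of all roots: 2.5000, 10.6273, 0.6273.
All moduli strictly greater than 1? No.
Verdict: Not stationary.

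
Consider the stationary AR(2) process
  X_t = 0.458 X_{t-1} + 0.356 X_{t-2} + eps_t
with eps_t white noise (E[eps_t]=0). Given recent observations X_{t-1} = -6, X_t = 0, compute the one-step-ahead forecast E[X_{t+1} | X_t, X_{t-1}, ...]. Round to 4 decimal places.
E[X_{t+1} \mid \mathcal F_t] = -2.1360

For an AR(p) model X_t = c + sum_i phi_i X_{t-i} + eps_t, the
one-step-ahead conditional mean is
  E[X_{t+1} | X_t, ...] = c + sum_i phi_i X_{t+1-i}.
Substitute known values:
  E[X_{t+1} | ...] = (0.458) * (0) + (0.356) * (-6)
                   = -2.1360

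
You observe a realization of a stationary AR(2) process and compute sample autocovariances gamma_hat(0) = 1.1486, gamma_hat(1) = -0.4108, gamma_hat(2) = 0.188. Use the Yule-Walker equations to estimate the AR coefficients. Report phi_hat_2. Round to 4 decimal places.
\hat\phi_{2} = 0.0410

The Yule-Walker equations for an AR(p) process read, in matrix form,
  Gamma_p phi = r_p,   with   (Gamma_p)_{ij} = gamma(|i - j|),
                       (r_p)_i = gamma(i),   i,j = 1..p.
Substitute the sample gammas (Toeplitz matrix and right-hand side of size 2):
  Gamma_p = [[1.1486, -0.4108], [-0.4108, 1.1486]]
  r_p     = [-0.4108, 0.188]
Written out:
  1.1486 phi_1 - 0.4108 phi_2 = -0.4108
  -0.4108 phi_1 + 1.1486 phi_2 = 0.188
Solve by Cramer's rule:
  det = gamma(0)^2 - gamma(1)^2 = (1.1486)^2 - (-0.4108)^2 = 1.31928196 - 0.16875664 = 1.15052532
  phi_hat_1 = [gamma(1) gamma(0) - gamma(1) gamma(2)] / det = [(-0.4108)(1.1486) - (-0.4108)(0.188)] / 1.15052532 = -0.39461448 / 1.15052532 = -0.343
  phi_hat_2 = [gamma(0) gamma(2) - gamma(1)^2] / det = [(1.1486)(0.188) - (-0.4108)^2] / 1.15052532 = 0.04718016 / 1.15052532 = 0.041
So phi_hat = [-0.3430, 0.0410].
Therefore phi_hat_2 = 0.0410.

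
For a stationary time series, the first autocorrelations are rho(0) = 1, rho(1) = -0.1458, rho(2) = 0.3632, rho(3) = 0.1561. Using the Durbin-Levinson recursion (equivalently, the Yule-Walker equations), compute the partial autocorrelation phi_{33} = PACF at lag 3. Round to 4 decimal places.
\phi_{33} = 0.2810

The PACF at lag k is phi_{kk}, the last component of the solution
to the Yule-Walker system G_k phi = r_k where
  (G_k)_{ij} = rho(|i - j|), (r_k)_i = rho(i), i,j = 1..k.
Equivalently, Durbin-Levinson gives phi_{kk} iteratively:
  phi_{11} = rho(1)
  phi_{kk} = [rho(k) - sum_{j=1..k-1} phi_{k-1,j} rho(k-j)]
            / [1 - sum_{j=1..k-1} phi_{k-1,j} rho(j)],
  phi_{k,j} = phi_{k-1,j} - phi_{kk} phi_{k-1,k-j},  j = 1..k-1.
Step k = 1:
  phi_11 = rho(1) = -0.1458.
Step k = 2:
  phi_22 = [rho(2) - phi_11 rho(1)] / [1 - phi_11 rho(1)] = [0.3632 - (-0.1458)(-0.1458)] / [1 - (-0.1458)(-0.1458)]
         = 0.34194236 / 0.97874236 = 0.349369.
  Update: phi_21 = phi_11 - phi_22 phi_11 = -0.1458 - (0.349369)(-0.1458) = -0.094862.
Step k = 3:
  phi_33 = [rho(3) - phi_21 rho(2) - phi_22 rho(1)] / [1 - phi_21 rho(1) - phi_22 rho(2)]
    numerator   = 0.1561 - (-0.094862)(0.3632) - (0.349369)(-0.1458) = 0.24149189
    denominator = 1 - (-0.094862)(-0.1458) - (0.349369)(0.3632) = 0.85927826
  phi_33 = 0.24149189 / 0.85927826 = 0.281.
Therefore phi_{33} = 0.2810.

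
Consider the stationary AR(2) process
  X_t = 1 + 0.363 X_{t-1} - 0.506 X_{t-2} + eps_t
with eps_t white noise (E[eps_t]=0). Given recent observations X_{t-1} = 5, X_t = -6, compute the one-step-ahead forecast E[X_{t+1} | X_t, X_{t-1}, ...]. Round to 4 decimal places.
E[X_{t+1} \mid \mathcal F_t] = -3.7080

For an AR(p) model X_t = c + sum_i phi_i X_{t-i} + eps_t, the
one-step-ahead conditional mean is
  E[X_{t+1} | X_t, ...] = c + sum_i phi_i X_{t+1-i}.
Substitute known values:
  E[X_{t+1} | ...] = 1 + (0.363) * (-6) + (-0.506) * (5)
                   = -3.7080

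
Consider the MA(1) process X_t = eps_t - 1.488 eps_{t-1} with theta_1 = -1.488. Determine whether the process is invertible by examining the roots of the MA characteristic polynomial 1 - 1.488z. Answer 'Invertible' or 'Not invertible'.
\text{Not invertible}

The MA(q) characteristic polynomial is P(z) = 1 - 1.488z.
Invertibility requires all roots to lie outside the unit circle, i.e. |z| > 1 for every root.
This is linear in z: 1 + (-1.488) z = 0  =>  z = -1/(-1.488) = 0.672043,  |z| = 0.672043.
Moduli of all roots: 0.6720.
All moduli strictly greater than 1? No.
Verdict: Not invertible.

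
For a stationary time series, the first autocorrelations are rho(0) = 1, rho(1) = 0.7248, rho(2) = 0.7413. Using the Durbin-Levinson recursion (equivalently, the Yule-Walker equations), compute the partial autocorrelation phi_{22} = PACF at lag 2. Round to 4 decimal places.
\phi_{22} = 0.4550

The PACF at lag k is phi_{kk}, the last component of the solution
to the Yule-Walker system G_k phi = r_k where
  (G_k)_{ij} = rho(|i - j|), (r_k)_i = rho(i), i,j = 1..k.
Equivalently, Durbin-Levinson gives phi_{kk} iteratively:
  phi_{11} = rho(1)
  phi_{kk} = [rho(k) - sum_{j=1..k-1} phi_{k-1,j} rho(k-j)]
            / [1 - sum_{j=1..k-1} phi_{k-1,j} rho(j)],
  phi_{k,j} = phi_{k-1,j} - phi_{kk} phi_{k-1,k-j},  j = 1..k-1.
Step k = 1:
  phi_11 = rho(1) = 0.7248.
Step k = 2:
  phi_22 = [rho(2) - phi_11 rho(1)] / [1 - phi_11 rho(1)] = [0.7413 - (0.7248)(0.7248)] / [1 - (0.7248)(0.7248)]
         = 0.21596496 / 0.47466496 = 0.455.
Therefore phi_{22} = 0.4550.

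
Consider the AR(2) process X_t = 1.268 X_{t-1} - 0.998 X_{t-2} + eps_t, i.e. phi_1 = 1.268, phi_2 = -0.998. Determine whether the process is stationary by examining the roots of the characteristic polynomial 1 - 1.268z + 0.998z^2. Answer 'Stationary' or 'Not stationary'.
\text{Stationary}

The AR(p) characteristic polynomial is P(z) = 1 - 1.268z + 0.998z^2.
Stationarity requires all roots to lie outside the unit circle, i.e. |z| > 1 for every root.
Set 1 + (-1.268) z + (0.998) z^2 = 0, i.e. a z^2 + b z + c = 0 with a = 0.998, b = -1.268, c = 1.
Discriminant D = b^2 - 4ac = (-1.268)^2 - 4*(0.998)*1 = 1.607824 - (3.992) = -2.384176.
D < 0, so the roots are the complex-conjugate pair z = (-b +/- i sqrt(-D)) / (2a) = 0.6353 +/- 0.7736i.
For a conjugate pair |z|^2 = z * conj(z) = (product of roots) = c/a = 1/(0.998) = 1.002004, so |z| = sqrt(1.002004) = 1.001 for both roots.
Moduli of all roots: 1.0010, 1.0010.
All moduli strictly greater than 1? Yes.
Verdict: Stationary.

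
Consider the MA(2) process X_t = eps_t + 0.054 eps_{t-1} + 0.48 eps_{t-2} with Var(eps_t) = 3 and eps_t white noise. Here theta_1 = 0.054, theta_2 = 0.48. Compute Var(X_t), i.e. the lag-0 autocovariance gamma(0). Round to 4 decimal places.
\gamma(0) = 3.6999

For an MA(q) process X_t = eps_t + sum_i theta_i eps_{t-i} with
Var(eps_t) = sigma^2, the variance is
  gamma(0) = sigma^2 * (1 + sum_i theta_i^2).
  sum_i theta_i^2 = (0.054)^2 + (0.48)^2 = 0.002916 + 0.2304 = 0.233316.
  gamma(0) = 3 * (1 + 0.233316) = 3 * 1.233316 = 3.699948, which rounds to 3.6999.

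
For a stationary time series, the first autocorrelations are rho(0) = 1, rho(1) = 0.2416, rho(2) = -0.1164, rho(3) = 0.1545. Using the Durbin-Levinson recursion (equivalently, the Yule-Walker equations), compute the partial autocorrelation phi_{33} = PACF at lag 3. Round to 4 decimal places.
\phi_{33} = 0.2559

The PACF at lag k is phi_{kk}, the last component of the solution
to the Yule-Walker system G_k phi = r_k where
  (G_k)_{ij} = rho(|i - j|), (r_k)_i = rho(i), i,j = 1..k.
Equivalently, Durbin-Levinson gives phi_{kk} iteratively:
  phi_{11} = rho(1)
  phi_{kk} = [rho(k) - sum_{j=1..k-1} phi_{k-1,j} rho(k-j)]
            / [1 - sum_{j=1..k-1} phi_{k-1,j} rho(j)],
  phi_{k,j} = phi_{k-1,j} - phi_{kk} phi_{k-1,k-j},  j = 1..k-1.
Step k = 1:
  phi_11 = rho(1) = 0.2416.
Step k = 2:
  phi_22 = [rho(2) - phi_11 rho(1)] / [1 - phi_11 rho(1)] = [-0.1164 - (0.2416)(0.2416)] / [1 - (0.2416)(0.2416)]
         = -0.17477056 / 0.94162944 = -0.185604.
  Update: phi_21 = phi_11 - phi_22 phi_11 = 0.2416 - (-0.185604)(0.2416) = 0.286442.
Step k = 3:
  phi_33 = [rho(3) - phi_21 rho(2) - phi_22 rho(1)] / [1 - phi_21 rho(1) - phi_22 rho(2)]
    numerator   = 0.1545 - (0.286442)(-0.1164) - (-0.185604)(0.2416) = 0.23268387
    denominator = 1 - (0.286442)(0.2416) - (-0.185604)(-0.1164) = 0.90919126
  phi_33 = 0.23268387 / 0.90919126 = 0.2559.
Therefore phi_{33} = 0.2559.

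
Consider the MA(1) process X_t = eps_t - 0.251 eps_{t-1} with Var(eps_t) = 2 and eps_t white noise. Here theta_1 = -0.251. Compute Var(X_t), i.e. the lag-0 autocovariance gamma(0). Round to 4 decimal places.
\gamma(0) = 2.1260

For an MA(q) process X_t = eps_t + sum_i theta_i eps_{t-i} with
Var(eps_t) = sigma^2, the variance is
  gamma(0) = sigma^2 * (1 + sum_i theta_i^2).
  sum_i theta_i^2 = (-0.251)^2 = 0.063001.
  gamma(0) = 2 * (1 + 0.063001) = 2 * 1.063001 = 2.126002, which rounds to 2.1260.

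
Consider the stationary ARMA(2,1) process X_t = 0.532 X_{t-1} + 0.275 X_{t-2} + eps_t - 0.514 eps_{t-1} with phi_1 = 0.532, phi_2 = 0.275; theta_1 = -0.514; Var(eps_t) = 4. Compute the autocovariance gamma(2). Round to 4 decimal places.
\gamma(2) = 1.6719

Multiply the model equation by X_{t-k} and take expectations. With theta_0 = psi_0 = 1 and psi_j the MA(infinity) weights, this gives
  gamma(k) - sum_i phi_i gamma(k-i) = c_k,
  c_k = sigma^2 * sum_{j=k..q} theta_j psi_{j-k}   (c_k = 0 for k > q),
using gamma(-m) = gamma(m).
psi-weights needed (psi_j = theta_j + sum_i phi_i psi_{j-i}):
  psi_1 = theta_1 + phi_1 = -0.514 + (0.532) = 0.018
Right-hand sides:
  c_0 = sigma^2 (1 + theta_1 psi_1) = 4 * (1 + (-0.514)(0.018)) = 4 * 0.990748 = 3.962992
  c_1 = sigma^2 theta_1 = 4 * (-0.514) = -2.056
  c_2 = 0
Equations for k = 0, 1, 2 (AR order 2, c_2 = 0):
  (E0) gamma(0) = phi_1 gamma(1) + phi_2 gamma(2) + c_0
  (E1) gamma(1) = phi_1 gamma(0) + phi_2 gamma(1) + c_1
  (E2) gamma(2) = phi_1 gamma(1) + phi_2 gamma(0)
From (E1): gamma(1) = A gamma(0) + B with
  A = phi_1 / (1 - phi_2) = 0.532 / 0.725 = 0.733793,   B = c_1 / (1 - phi_2) = -2.056 / 0.725 = -2.835862.
Insert (E2) into (E0): gamma(0) (1 - phi_2^2) = phi_1 (1 + phi_2) gamma(1) + c_0.
  phi_1 (1 + phi_2) = (0.532)(1.275) = 0.6783,   1 - phi_2^2 = 0.924375.
Replace gamma(1) by A gamma(0) + B and collect gamma(0):
  gamma(0) [0.924375 - (0.6783)(0.733793)] = (0.6783)(-2.835862) + 3.962992
  gamma(0) * 0.426643 = 2.039427
  gamma(0) = 2.039427 / 0.426643 = 4.78017.
  gamma(1) = A gamma(0) + B = (0.733793)(4.78017) + (-2.835862) = 0.671794.
  gamma(2) = phi_1 gamma(1) + phi_2 gamma(0) = (0.532)(0.671794) + (0.275)(4.78017) = 1.671941.
Therefore gamma(2) = 1.6719 (to 4 decimal places).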